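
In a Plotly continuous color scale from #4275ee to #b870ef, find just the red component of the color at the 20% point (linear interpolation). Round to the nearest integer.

90

R₁ = 66 (from #4275ee), R₂ = 184 (from #b870ef).
R = 66 + 0.2 × (184 − 66) = 89.6 → 90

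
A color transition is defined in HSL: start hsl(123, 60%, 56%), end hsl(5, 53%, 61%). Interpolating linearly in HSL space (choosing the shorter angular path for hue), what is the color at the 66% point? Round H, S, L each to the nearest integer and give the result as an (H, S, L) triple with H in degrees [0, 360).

(45, 55, 59)

Hue arc: Δh = 5 − 123 = -118° (|Δh| ≤ 180, already the shorter path).
H = 123 + 0.66 × (-118) = 45.12 → 45°
S = 60 + 0.66 × (53 − 60) = 55.38 → 55%
L = 56 + 0.66 × (61 − 56) = 59.3 → 59%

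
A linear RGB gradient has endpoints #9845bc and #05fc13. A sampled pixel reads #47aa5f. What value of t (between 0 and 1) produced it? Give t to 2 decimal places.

Invert the lerp on the G channel (largest span, 183): t = (170 − 69) / (252 − 69) = 101/183 = 0.55191.
Check on R: (71 − 152)/(5 − 152) = 0.551 ✓

0.55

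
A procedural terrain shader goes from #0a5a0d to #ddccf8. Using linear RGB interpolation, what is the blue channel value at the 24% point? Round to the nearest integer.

69

B₁ = 13 (from #0a5a0d), B₂ = 248 (from #ddccf8).
B = 13 + 0.24 × (248 − 13) = 69.4 → 69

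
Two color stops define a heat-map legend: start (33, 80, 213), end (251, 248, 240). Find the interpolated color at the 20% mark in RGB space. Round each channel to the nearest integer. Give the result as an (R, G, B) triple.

20% corresponds to t = 0.2.
R = 33 + 0.2 × (251 − 33) = 33 + 0.2 × 218 = 76.6 → 77
G = 80 + 0.2 × (248 − 80) = 80 + 0.2 × 168 = 113.6 → 114
B = 213 + 0.2 × (240 − 213) = 213 + 0.2 × 27 = 218.4 → 218

(77, 114, 218)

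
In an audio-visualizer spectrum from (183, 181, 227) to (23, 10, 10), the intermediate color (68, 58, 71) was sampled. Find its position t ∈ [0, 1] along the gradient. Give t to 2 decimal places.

Invert the lerp on the B channel (largest span, 217): t = (71 − 227) / (10 − 227) = -156/-217 = 0.71889.
Check on R: (68 − 183)/(23 − 183) = 0.7188 ✓

0.72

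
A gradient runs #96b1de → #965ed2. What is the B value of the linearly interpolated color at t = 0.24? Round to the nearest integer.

B₁ = 222 (from #96b1de), B₂ = 210 (from #965ed2).
B = 222 + 0.24 × (210 − 222) = 219.12 → 219

219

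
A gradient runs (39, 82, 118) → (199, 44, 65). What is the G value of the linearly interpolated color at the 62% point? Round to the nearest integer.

58

G = 82 + 0.62 × (44 − 82) = 58.44 → 58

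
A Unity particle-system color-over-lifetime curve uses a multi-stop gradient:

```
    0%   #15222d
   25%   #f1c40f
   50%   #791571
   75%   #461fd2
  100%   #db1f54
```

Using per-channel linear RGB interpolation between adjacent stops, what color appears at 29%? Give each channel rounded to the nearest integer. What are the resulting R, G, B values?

(222, 168, 31)

29% lies between the 25% and 50% stops, so the local fraction is t = (29 − 25)/(50 − 25) = 4/25 ≈ 0.16.
#f1c40f → (241, 196, 15); #791571 → (121, 21, 113).
R = 241 + 0.16 × (121 − 241) = 221.8 → 222
G = 196 + 0.16 × (21 − 196) = 168 → 168
B = 15 + 0.16 × (113 − 15) = 30.68 → 31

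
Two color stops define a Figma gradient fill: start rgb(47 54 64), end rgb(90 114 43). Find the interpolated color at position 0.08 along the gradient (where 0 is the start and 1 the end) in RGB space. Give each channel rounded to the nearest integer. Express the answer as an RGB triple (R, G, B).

R = 47 + 0.08 × (90 − 47) = 47 + 0.08 × 43 = 50.44 → 50
G = 54 + 0.08 × (114 − 54) = 54 + 0.08 × 60 = 58.8 → 59
B = 64 + 0.08 × (43 − 64) = 64 + 0.08 × -21 = 62.32 → 62

(50, 59, 62)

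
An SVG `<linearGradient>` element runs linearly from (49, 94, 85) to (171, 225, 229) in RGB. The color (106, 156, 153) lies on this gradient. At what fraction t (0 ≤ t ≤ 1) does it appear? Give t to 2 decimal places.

0.47

Invert the lerp on the B channel (largest span, 144): t = (153 − 85) / (229 − 85) = 68/144 = 0.47222.
Check on R: (106 − 49)/(171 − 49) = 0.4672 ✓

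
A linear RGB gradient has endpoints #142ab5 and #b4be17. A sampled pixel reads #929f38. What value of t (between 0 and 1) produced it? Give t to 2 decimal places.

0.79

Invert the lerp on the R channel (largest span, 160): t = (146 − 20) / (180 − 20) = 126/160 = 0.7875.
Check on G: (159 − 42)/(190 − 42) = 0.7905 ✓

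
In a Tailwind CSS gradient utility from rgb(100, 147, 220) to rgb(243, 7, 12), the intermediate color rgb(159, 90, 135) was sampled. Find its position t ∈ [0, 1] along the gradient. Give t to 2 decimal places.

0.41

Invert the lerp on the B channel (largest span, 208): t = (135 − 220) / (12 − 220) = -85/-208 = 0.40865.
Check on R: (159 − 100)/(243 − 100) = 0.4126 ✓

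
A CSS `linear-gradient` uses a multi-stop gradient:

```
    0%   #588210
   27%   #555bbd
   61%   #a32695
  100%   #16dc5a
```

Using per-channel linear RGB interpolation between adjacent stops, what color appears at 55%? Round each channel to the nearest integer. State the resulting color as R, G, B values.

55% lies between the 27% and 61% stops, so the local fraction is t = (55 − 27)/(61 − 27) = 28/34 ≈ 0.8235.
#555bbd → (85, 91, 189); #a32695 → (163, 38, 149).
R = 85 + 0.8235 × (163 − 85) = 149.233 → 149
G = 91 + 0.8235 × (38 − 91) = 47.355 → 47
B = 189 + 0.8235 × (149 − 189) = 156.06 → 156

(149, 47, 156)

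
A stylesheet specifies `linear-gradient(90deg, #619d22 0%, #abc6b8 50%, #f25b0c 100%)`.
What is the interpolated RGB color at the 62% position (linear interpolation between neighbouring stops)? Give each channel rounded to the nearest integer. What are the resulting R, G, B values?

62% lies between the 50% and 100% stops, so the local fraction is t = (62 − 50)/(100 − 50) = 12/50 ≈ 0.24.
#abc6b8 → (171, 198, 184); #f25b0c → (242, 91, 12).
R = 171 + 0.24 × (242 − 171) = 188.04 → 188
G = 198 + 0.24 × (91 − 198) = 172.32 → 172
B = 184 + 0.24 × (12 − 184) = 142.72 → 143

(188, 172, 143)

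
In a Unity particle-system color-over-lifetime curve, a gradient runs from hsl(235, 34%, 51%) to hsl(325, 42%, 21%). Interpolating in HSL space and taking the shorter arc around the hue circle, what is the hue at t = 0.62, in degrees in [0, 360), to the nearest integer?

291

Hue arc: Δh = 325 − 235 = 90° (|Δh| ≤ 180, already the shorter path).
H = 235 + 0.62 × (90) = 290.8 → 291°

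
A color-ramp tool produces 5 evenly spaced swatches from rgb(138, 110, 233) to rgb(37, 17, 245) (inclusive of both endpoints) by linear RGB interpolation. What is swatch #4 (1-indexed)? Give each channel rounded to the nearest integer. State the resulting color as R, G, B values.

With 5 swatches and endpoints inclusive, swatch 4 sits at t = (4 − 1)/(5 − 1) = 3/4 ≈ 0.75.
R = 138 + 0.75 × (37 − 138) = 62.25 → 62
G = 110 + 0.75 × (17 − 110) = 40.25 → 40
B = 233 + 0.75 × (245 − 233) = 242 → 242

(62, 40, 242)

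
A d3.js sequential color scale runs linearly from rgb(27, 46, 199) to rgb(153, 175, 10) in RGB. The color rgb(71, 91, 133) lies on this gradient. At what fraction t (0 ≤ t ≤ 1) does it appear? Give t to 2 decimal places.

Invert the lerp on the B channel (largest span, 189): t = (133 − 199) / (10 − 199) = -66/-189 = 0.34921.
Check on R: (71 − 27)/(153 − 27) = 0.3492 ✓

0.35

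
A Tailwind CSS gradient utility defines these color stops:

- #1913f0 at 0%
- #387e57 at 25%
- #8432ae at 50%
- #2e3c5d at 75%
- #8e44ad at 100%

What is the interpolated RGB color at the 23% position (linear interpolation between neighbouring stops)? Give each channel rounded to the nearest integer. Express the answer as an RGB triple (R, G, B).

(54, 117, 99)

23% lies between the 0% and 25% stops, so the local fraction is t = (23 − 0)/(25 − 0) = 23/25 ≈ 0.92.
#1913f0 → (25, 19, 240); #387e57 → (56, 126, 87).
R = 25 + 0.92 × (56 − 25) = 53.52 → 54
G = 19 + 0.92 × (126 − 19) = 117.44 → 117
B = 240 + 0.92 × (87 − 240) = 99.24 → 99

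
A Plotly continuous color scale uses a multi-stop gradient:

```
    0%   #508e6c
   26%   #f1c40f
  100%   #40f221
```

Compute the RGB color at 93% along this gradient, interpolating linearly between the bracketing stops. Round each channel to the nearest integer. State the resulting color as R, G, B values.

(81, 238, 31)

93% lies between the 26% and 100% stops, so the local fraction is t = (93 − 26)/(100 − 26) = 67/74 ≈ 0.9054.
#f1c40f → (241, 196, 15); #40f221 → (64, 242, 33).
R = 241 + 0.9054 × (64 − 241) = 80.744 → 81
G = 196 + 0.9054 × (242 − 196) = 237.648 → 238
B = 15 + 0.9054 × (33 − 15) = 31.297 → 31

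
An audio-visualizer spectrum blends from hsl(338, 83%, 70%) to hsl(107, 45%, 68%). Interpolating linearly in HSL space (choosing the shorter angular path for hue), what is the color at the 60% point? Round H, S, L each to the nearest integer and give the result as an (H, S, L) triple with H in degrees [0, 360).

(55, 60, 69)

Hue: 107 − 338 = -231°, but |-231| > 180 so the shorter arc goes the other way: Δh = -231 + 360 = 129°.
H = 338 + 0.6 × (129) = 415.4 → 415 → 415 mod 360 = 55°
S = 83 + 0.6 × (45 − 83) = 60.2 → 60%
L = 70 + 0.6 × (68 − 70) = 68.8 → 69%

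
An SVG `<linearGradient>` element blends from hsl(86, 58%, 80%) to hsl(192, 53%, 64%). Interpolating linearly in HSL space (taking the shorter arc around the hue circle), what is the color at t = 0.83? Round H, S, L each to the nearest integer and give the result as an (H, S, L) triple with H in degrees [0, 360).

(174, 54, 67)

Hue arc: Δh = 192 − 86 = 106° (|Δh| ≤ 180, already the shorter path).
H = 86 + 0.83 × (106) = 173.98 → 174°
S = 58 + 0.83 × (53 − 58) = 53.85 → 54%
L = 80 + 0.83 × (64 − 80) = 66.72 → 67%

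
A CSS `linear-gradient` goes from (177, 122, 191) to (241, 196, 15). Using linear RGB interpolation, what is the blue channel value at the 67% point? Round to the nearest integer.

B = 191 + 0.67 × (15 − 191) = 73.08 → 73

73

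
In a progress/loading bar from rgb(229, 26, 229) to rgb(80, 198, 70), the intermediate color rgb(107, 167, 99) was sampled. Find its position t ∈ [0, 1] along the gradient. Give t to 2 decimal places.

Invert the lerp on the G channel (largest span, 172): t = (167 − 26) / (198 − 26) = 141/172 = 0.81977.
Check on R: (107 − 229)/(80 − 229) = 0.8188 ✓

0.82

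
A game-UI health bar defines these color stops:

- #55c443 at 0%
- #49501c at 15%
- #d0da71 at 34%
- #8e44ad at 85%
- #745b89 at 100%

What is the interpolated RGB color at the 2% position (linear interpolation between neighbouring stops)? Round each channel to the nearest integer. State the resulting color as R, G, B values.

2% lies between the 0% and 15% stops, so the local fraction is t = (2 − 0)/(15 − 0) = 2/15 ≈ 0.1333.
#55c443 → (85, 196, 67); #49501c → (73, 80, 28).
R = 85 + 0.1333 × (73 − 85) = 83.4 → 83
G = 196 + 0.1333 × (80 − 196) = 180.537 → 181
B = 67 + 0.1333 × (28 − 67) = 61.801 → 62

(83, 181, 62)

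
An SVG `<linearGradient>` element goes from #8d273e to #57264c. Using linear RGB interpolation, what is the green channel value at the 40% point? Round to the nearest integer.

G₁ = 39 (from #8d273e), G₂ = 38 (from #57264c).
G = 39 + 0.4 × (38 − 39) = 38.6 → 39

39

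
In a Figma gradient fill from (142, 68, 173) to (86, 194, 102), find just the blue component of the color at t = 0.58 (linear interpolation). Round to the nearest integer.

132

B = 173 + 0.58 × (102 − 173) = 131.82 → 132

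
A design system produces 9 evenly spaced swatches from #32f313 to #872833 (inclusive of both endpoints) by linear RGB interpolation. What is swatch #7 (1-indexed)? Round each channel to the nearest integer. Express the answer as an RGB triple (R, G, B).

(114, 91, 43)

With 9 swatches and endpoints inclusive, swatch 7 sits at t = (7 − 1)/(9 − 1) = 6/8 ≈ 0.75.
#32f313 → (50, 243, 19); #872833 → (135, 40, 51).
R = 50 + 0.75 × (135 − 50) = 113.75 → 114
G = 243 + 0.75 × (40 − 243) = 90.75 → 91
B = 19 + 0.75 × (51 − 19) = 43 → 43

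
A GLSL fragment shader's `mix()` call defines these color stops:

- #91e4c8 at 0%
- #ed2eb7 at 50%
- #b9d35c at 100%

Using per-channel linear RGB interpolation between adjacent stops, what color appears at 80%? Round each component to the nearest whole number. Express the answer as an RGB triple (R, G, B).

(206, 145, 128)

80% lies between the 50% and 100% stops, so the local fraction is t = (80 − 50)/(100 − 50) = 30/50 ≈ 0.6.
#ed2eb7 → (237, 46, 183); #b9d35c → (185, 211, 92).
R = 237 + 0.6 × (185 − 237) = 205.8 → 206
G = 46 + 0.6 × (211 − 46) = 145 → 145
B = 183 + 0.6 × (92 − 183) = 128.4 → 128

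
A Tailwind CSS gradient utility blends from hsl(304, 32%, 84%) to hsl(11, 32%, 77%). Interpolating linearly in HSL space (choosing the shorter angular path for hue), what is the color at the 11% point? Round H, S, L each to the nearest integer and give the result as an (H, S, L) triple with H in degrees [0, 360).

Hue: 11 − 304 = -293°, but |-293| > 180 so the shorter arc goes the other way: Δh = -293 + 360 = 67°.
H = 304 + 0.11 × (67) = 311.37 → 311°
S = 32 + 0.11 × (32 − 32) = 32 → 32%
L = 84 + 0.11 × (77 − 84) = 83.23 → 83%

(311, 32, 83)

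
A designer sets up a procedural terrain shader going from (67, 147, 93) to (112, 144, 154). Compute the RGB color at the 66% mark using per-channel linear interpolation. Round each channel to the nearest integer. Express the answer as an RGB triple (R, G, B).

66% corresponds to t = 0.66.
R = 67 + 0.66 × (112 − 67) = 67 + 0.66 × 45 = 96.7 → 97
G = 147 + 0.66 × (144 − 147) = 147 + 0.66 × -3 = 145.02 → 145
B = 93 + 0.66 × (154 − 93) = 93 + 0.66 × 61 = 133.26 → 133
So the blended color is (97, 145, 133), about #619185.

(97, 145, 133)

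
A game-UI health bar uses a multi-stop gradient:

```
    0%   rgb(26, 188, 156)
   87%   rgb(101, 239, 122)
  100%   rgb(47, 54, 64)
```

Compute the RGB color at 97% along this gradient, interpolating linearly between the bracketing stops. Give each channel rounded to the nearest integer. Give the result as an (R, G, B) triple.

97% lies between the 87% and 100% stops, so the local fraction is t = (97 − 87)/(100 − 87) = 10/13 ≈ 0.7692.
R = 101 + 0.7692 × (47 − 101) = 59.463 → 59
G = 239 + 0.7692 × (54 − 239) = 96.698 → 97
B = 122 + 0.7692 × (64 − 122) = 77.386 → 77

(59, 97, 77)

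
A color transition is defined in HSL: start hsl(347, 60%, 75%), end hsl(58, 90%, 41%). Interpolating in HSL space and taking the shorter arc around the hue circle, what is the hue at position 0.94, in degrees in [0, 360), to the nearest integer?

Hue: 58 − 347 = -289°, but |-289| > 180 so the shorter arc goes the other way: Δh = -289 + 360 = 71°.
H = 347 + 0.94 × (71) = 413.74 → 414 → 414 mod 360 = 54°

54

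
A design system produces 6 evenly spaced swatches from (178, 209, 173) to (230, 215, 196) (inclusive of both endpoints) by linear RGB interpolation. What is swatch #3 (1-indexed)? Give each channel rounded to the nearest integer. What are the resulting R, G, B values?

(199, 211, 182)

With 6 swatches and endpoints inclusive, swatch 3 sits at t = (3 − 1)/(6 − 1) = 2/5 ≈ 0.4.
R = 178 + 0.4 × (230 − 178) = 198.8 → 199
G = 209 + 0.4 × (215 − 209) = 211.4 → 211
B = 173 + 0.4 × (196 − 173) = 182.2 → 182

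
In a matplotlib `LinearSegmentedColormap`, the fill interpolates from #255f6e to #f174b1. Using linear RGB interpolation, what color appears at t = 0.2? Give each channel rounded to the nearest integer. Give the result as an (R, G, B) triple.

#255f6e → (37, 95, 110); #f174b1 → (241, 116, 177).
R = 37 + 0.2 × (241 − 37) = 37 + 0.2 × 204 = 77.8 → 78
G = 95 + 0.2 × (116 − 95) = 95 + 0.2 × 21 = 99.2 → 99
B = 110 + 0.2 × (177 − 110) = 110 + 0.2 × 67 = 123.4 → 123

(78, 99, 123)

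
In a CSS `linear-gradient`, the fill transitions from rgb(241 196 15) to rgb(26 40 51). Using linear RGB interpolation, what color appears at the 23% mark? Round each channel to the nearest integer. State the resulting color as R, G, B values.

23% corresponds to t = 0.23.
R = 241 + 0.23 × (26 − 241) = 241 + 0.23 × -215 = 191.55 → 192
G = 196 + 0.23 × (40 − 196) = 196 + 0.23 × -156 = 160.12 → 160
B = 15 + 0.23 × (51 − 15) = 15 + 0.23 × 36 = 23.28 → 23

(192, 160, 23)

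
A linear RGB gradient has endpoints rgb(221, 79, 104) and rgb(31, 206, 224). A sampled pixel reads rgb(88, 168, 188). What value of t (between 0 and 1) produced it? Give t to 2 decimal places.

0.70

Invert the lerp on the R channel (largest span, 190): t = (88 − 221) / (31 − 221) = -133/-190 = 0.7.
Check on G: (168 − 79)/(206 − 79) = 0.7008 ✓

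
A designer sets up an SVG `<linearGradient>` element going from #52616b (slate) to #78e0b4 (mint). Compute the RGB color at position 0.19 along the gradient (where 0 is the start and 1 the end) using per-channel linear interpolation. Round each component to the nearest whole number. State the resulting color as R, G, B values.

(89, 121, 121)

#52616b → (82, 97, 107); #78e0b4 → (120, 224, 180).
R = 82 + 0.19 × (120 − 82) = 82 + 0.19 × 38 = 89.22 → 89
G = 97 + 0.19 × (224 − 97) = 97 + 0.19 × 127 = 121.13 → 121
B = 107 + 0.19 × (180 − 107) = 107 + 0.19 × 73 = 120.87 → 121
So the blended color is (89, 121, 121), about #597979.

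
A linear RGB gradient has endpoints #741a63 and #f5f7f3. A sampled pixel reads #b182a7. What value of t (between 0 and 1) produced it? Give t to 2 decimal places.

Invert the lerp on the G channel (largest span, 221): t = (130 − 26) / (247 − 26) = 104/221 = 0.47059.
Check on R: (177 − 116)/(245 − 116) = 0.4729 ✓

0.47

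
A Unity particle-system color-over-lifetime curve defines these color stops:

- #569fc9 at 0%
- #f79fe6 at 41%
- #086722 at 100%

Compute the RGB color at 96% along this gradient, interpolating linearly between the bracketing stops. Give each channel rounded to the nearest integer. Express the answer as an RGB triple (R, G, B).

(24, 107, 47)

96% lies between the 41% and 100% stops, so the local fraction is t = (96 − 41)/(100 − 41) = 55/59 ≈ 0.9322.
#f79fe6 → (247, 159, 230); #086722 → (8, 103, 34).
R = 247 + 0.9322 × (8 − 247) = 24.204 → 24
G = 159 + 0.9322 × (103 − 159) = 106.797 → 107
B = 230 + 0.9322 × (34 − 230) = 47.289 → 47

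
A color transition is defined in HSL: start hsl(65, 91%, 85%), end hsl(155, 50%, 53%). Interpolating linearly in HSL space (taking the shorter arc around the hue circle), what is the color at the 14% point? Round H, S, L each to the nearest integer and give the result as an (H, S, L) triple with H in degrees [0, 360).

Hue arc: Δh = 155 − 65 = 90° (|Δh| ≤ 180, already the shorter path).
H = 65 + 0.14 × (90) = 77.6 → 78°
S = 91 + 0.14 × (50 − 91) = 85.26 → 85%
L = 85 + 0.14 × (53 − 85) = 80.52 → 81%

(78, 85, 81)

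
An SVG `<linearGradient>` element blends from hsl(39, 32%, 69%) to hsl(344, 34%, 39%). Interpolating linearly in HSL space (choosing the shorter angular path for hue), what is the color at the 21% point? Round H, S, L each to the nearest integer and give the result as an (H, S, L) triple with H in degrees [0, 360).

(27, 32, 63)

Hue: 344 − 39 = 305°, but |305| > 180 so the shorter arc goes the other way: Δh = 305 − 360 = -55°.
H = 39 + 0.21 × (-55) = 27.45 → 27°
S = 32 + 0.21 × (34 − 32) = 32.42 → 32%
L = 69 + 0.21 × (39 − 69) = 62.7 → 63%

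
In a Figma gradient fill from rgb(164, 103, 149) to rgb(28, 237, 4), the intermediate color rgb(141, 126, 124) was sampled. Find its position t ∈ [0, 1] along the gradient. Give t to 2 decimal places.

Invert the lerp on the B channel (largest span, 145): t = (124 − 149) / (4 − 149) = -25/-145 = 0.17241.
Check on R: (141 − 164)/(28 − 164) = 0.1691 ✓

0.17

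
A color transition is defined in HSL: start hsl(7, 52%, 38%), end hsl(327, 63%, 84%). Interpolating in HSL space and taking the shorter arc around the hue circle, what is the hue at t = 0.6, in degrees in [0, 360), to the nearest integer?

343

Hue: 327 − 7 = 320°, but |320| > 180 so the shorter arc goes the other way: Δh = 320 − 360 = -40°.
H = 7 + 0.6 × (-40) = -17 → -17 → -17 mod 360 = 343°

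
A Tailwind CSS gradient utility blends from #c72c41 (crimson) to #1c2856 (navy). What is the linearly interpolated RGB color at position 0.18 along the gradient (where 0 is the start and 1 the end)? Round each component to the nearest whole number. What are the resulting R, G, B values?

#c72c41 → (199, 44, 65); #1c2856 → (28, 40, 86).
R = 199 + 0.18 × (28 − 199) = 199 + 0.18 × -171 = 168.22 → 168
G = 44 + 0.18 × (40 − 44) = 44 + 0.18 × -4 = 43.28 → 43
B = 65 + 0.18 × (86 − 65) = 65 + 0.18 × 21 = 68.78 → 69
So the blended color is (168, 43, 69), about #a82b45.

(168, 43, 69)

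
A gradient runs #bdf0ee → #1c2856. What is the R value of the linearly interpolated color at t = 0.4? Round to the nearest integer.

R₁ = 189 (from #bdf0ee), R₂ = 28 (from #1c2856).
R = 189 + 0.4 × (28 − 189) = 124.6 → 125

125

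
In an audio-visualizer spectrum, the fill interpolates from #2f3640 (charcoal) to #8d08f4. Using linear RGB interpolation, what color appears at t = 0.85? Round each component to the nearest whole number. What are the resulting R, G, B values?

(127, 15, 217)

#2f3640 → (47, 54, 64); #8d08f4 → (141, 8, 244).
R = 47 + 0.85 × (141 − 47) = 47 + 0.85 × 94 = 126.9 → 127
G = 54 + 0.85 × (8 − 54) = 54 + 0.85 × -46 = 14.9 → 15
B = 64 + 0.85 × (244 − 64) = 64 + 0.85 × 180 = 217 → 217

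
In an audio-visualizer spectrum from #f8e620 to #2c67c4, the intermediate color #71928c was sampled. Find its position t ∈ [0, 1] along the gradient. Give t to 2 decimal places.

0.66

Invert the lerp on the R channel (largest span, 204): t = (113 − 248) / (44 − 248) = -135/-204 = 0.66176.
Check on G: (146 − 230)/(103 − 230) = 0.6614 ✓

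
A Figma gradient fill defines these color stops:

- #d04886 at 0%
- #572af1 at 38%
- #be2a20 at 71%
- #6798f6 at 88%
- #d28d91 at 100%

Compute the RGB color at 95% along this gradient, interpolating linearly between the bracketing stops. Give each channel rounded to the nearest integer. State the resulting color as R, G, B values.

(165, 146, 187)

95% lies between the 88% and 100% stops, so the local fraction is t = (95 − 88)/(100 − 88) = 7/12 ≈ 0.5833.
#6798f6 → (103, 152, 246); #d28d91 → (210, 141, 145).
R = 103 + 0.5833 × (210 − 103) = 165.413 → 165
G = 152 + 0.5833 × (141 − 152) = 145.584 → 146
B = 246 + 0.5833 × (145 − 246) = 187.087 → 187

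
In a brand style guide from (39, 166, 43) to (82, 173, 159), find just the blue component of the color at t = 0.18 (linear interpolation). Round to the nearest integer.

B = 43 + 0.18 × (159 − 43) = 63.88 → 64

64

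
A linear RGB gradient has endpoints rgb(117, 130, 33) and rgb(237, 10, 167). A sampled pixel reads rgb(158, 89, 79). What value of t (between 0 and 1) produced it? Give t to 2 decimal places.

Invert the lerp on the B channel (largest span, 134): t = (79 − 33) / (167 − 33) = 46/134 = 0.34328.
Check on R: (158 − 117)/(237 − 117) = 0.3417 ✓

0.34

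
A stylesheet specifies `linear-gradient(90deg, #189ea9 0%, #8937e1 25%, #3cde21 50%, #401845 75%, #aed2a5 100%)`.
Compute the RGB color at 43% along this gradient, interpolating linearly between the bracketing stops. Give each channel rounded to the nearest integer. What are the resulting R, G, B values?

43% lies between the 25% and 50% stops, so the local fraction is t = (43 − 25)/(50 − 25) = 18/25 ≈ 0.72.
#8937e1 → (137, 55, 225); #3cde21 → (60, 222, 33).
R = 137 + 0.72 × (60 − 137) = 81.56 → 82
G = 55 + 0.72 × (222 − 55) = 175.24 → 175
B = 225 + 0.72 × (33 − 225) = 86.76 → 87

(82, 175, 87)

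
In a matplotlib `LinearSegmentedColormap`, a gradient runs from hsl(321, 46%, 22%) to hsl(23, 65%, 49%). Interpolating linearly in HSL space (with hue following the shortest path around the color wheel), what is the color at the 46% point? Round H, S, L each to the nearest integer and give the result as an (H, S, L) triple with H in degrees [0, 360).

Hue: 23 − 321 = -298°, but |-298| > 180 so the shorter arc goes the other way: Δh = -298 + 360 = 62°.
H = 321 + 0.46 × (62) = 349.52 → 350°
S = 46 + 0.46 × (65 − 46) = 54.74 → 55%
L = 22 + 0.46 × (49 − 22) = 34.42 → 34%

(350, 55, 34)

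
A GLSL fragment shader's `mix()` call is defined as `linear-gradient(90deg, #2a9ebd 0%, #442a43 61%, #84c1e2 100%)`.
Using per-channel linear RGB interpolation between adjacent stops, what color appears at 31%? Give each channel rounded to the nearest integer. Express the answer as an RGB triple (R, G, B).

(55, 99, 127)

31% lies between the 0% and 61% stops, so the local fraction is t = (31 − 0)/(61 − 0) = 31/61 ≈ 0.5082.
#2a9ebd → (42, 158, 189); #442a43 → (68, 42, 67).
R = 42 + 0.5082 × (68 − 42) = 55.213 → 55
G = 158 + 0.5082 × (42 − 158) = 99.049 → 99
B = 189 + 0.5082 × (67 − 189) = 127 → 127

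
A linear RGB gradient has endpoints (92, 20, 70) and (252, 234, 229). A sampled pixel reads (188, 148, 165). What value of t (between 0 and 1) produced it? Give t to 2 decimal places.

0.60

Invert the lerp on the G channel (largest span, 214): t = (148 − 20) / (234 − 20) = 128/214 = 0.59813.
Check on R: (188 − 92)/(252 − 92) = 0.6 ✓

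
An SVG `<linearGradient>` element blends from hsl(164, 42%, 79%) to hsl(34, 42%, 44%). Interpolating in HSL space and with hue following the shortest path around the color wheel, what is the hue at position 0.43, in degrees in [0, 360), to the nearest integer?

108

Hue arc: Δh = 34 − 164 = -130° (|Δh| ≤ 180, already the shorter path).
H = 164 + 0.43 × (-130) = 108.1 → 108°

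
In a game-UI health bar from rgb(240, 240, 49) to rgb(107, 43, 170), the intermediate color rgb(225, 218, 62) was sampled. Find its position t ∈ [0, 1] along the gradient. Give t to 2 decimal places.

Invert the lerp on the G channel (largest span, 197): t = (218 − 240) / (43 − 240) = -22/-197 = 0.11168.
Check on R: (225 − 240)/(107 − 240) = 0.1128 ✓

0.11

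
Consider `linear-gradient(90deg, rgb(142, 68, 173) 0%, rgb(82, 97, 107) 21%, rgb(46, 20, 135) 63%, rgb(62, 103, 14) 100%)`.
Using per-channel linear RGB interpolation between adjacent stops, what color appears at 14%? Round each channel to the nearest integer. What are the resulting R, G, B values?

14% lies between the 0% and 21% stops, so the local fraction is t = (14 − 0)/(21 − 0) = 14/21 ≈ 0.6667.
R = 142 + 0.6667 × (82 − 142) = 101.998 → 102
G = 68 + 0.6667 × (97 − 68) = 87.334 → 87
B = 173 + 0.6667 × (107 − 173) = 128.998 → 129

(102, 87, 129)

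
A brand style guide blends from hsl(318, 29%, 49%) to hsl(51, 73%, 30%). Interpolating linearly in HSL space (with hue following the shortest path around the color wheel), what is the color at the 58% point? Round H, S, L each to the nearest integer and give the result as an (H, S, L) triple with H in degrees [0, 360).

Hue: 51 − 318 = -267°, but |-267| > 180 so the shorter arc goes the other way: Δh = -267 + 360 = 93°.
H = 318 + 0.58 × (93) = 371.94 → 372 → 372 mod 360 = 12°
S = 29 + 0.58 × (73 − 29) = 54.52 → 55%
L = 49 + 0.58 × (30 − 49) = 37.98 → 38%

(12, 55, 38)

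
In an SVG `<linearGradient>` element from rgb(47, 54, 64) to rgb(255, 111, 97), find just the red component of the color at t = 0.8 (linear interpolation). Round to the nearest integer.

213

R = 47 + 0.8 × (255 − 47) = 213.4 → 213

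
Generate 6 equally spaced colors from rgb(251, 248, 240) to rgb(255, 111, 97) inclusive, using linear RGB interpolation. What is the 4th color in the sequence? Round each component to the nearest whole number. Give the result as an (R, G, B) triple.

With 6 swatches and endpoints inclusive, swatch 4 sits at t = (4 − 1)/(6 − 1) = 3/5 ≈ 0.6.
R = 251 + 0.6 × (255 − 251) = 253.4 → 253
G = 248 + 0.6 × (111 − 248) = 165.8 → 166
B = 240 + 0.6 × (97 − 240) = 154.2 → 154

(253, 166, 154)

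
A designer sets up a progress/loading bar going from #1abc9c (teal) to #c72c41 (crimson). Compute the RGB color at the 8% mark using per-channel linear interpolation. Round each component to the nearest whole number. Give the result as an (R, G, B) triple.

#1abc9c → (26, 188, 156); #c72c41 → (199, 44, 65).
8% corresponds to t = 0.08.
R = 26 + 0.08 × (199 − 26) = 26 + 0.08 × 173 = 39.84 → 40
G = 188 + 0.08 × (44 − 188) = 188 + 0.08 × -144 = 176.48 → 176
B = 156 + 0.08 × (65 − 156) = 156 + 0.08 × -91 = 148.72 → 149

(40, 176, 149)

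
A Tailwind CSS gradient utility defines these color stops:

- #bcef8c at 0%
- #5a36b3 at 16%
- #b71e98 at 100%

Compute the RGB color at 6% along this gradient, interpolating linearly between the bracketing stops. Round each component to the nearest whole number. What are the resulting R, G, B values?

(151, 170, 155)

6% lies between the 0% and 16% stops, so the local fraction is t = (6 − 0)/(16 − 0) = 6/16 ≈ 0.375.
#bcef8c → (188, 239, 140); #5a36b3 → (90, 54, 179).
R = 188 + 0.375 × (90 − 188) = 151.25 → 151
G = 239 + 0.375 × (54 − 239) = 169.625 → 170
B = 140 + 0.375 × (179 − 140) = 154.625 → 155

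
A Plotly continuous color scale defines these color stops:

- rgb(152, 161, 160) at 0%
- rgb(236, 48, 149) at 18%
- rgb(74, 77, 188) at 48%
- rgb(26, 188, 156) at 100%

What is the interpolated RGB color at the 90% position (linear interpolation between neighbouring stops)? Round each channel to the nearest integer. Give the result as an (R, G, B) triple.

90% lies between the 48% and 100% stops, so the local fraction is t = (90 − 48)/(100 − 48) = 42/52 ≈ 0.8077.
R = 74 + 0.8077 × (26 − 74) = 35.23 → 35
G = 77 + 0.8077 × (188 − 77) = 166.655 → 167
B = 188 + 0.8077 × (156 − 188) = 162.154 → 162

(35, 167, 162)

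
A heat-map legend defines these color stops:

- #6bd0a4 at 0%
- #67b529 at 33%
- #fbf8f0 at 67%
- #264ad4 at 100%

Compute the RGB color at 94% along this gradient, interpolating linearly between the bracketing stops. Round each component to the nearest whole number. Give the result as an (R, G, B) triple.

(77, 106, 217)

94% lies between the 67% and 100% stops, so the local fraction is t = (94 − 67)/(100 − 67) = 27/33 ≈ 0.8182.
#fbf8f0 → (251, 248, 240); #264ad4 → (38, 74, 212).
R = 251 + 0.8182 × (38 − 251) = 76.723 → 77
G = 248 + 0.8182 × (74 − 248) = 105.633 → 106
B = 240 + 0.8182 × (212 − 240) = 217.09 → 217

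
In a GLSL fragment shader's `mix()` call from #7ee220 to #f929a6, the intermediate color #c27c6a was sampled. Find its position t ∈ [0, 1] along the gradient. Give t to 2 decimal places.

0.55

Invert the lerp on the G channel (largest span, 185): t = (124 − 226) / (41 − 226) = -102/-185 = 0.55135.
Check on R: (194 − 126)/(249 − 126) = 0.5528 ✓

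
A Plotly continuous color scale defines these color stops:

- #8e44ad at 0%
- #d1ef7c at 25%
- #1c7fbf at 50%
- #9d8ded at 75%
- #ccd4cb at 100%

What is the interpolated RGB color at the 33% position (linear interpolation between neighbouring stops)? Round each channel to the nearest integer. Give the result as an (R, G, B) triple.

33% lies between the 25% and 50% stops, so the local fraction is t = (33 − 25)/(50 − 25) = 8/25 ≈ 0.32.
#d1ef7c → (209, 239, 124); #1c7fbf → (28, 127, 191).
R = 209 + 0.32 × (28 − 209) = 151.08 → 151
G = 239 + 0.32 × (127 − 239) = 203.16 → 203
B = 124 + 0.32 × (191 − 124) = 145.44 → 145

(151, 203, 145)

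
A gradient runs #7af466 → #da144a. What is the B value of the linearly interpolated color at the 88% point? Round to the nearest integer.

B₁ = 102 (from #7af466), B₂ = 74 (from #da144a).
B = 102 + 0.88 × (74 − 102) = 77.36 → 77

77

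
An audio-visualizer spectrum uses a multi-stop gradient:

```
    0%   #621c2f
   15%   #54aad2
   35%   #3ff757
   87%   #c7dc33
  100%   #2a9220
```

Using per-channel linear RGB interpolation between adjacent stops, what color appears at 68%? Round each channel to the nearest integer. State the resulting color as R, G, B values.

(149, 230, 64)

68% lies between the 35% and 87% stops, so the local fraction is t = (68 − 35)/(87 − 35) = 33/52 ≈ 0.6346.
#3ff757 → (63, 247, 87); #c7dc33 → (199, 220, 51).
R = 63 + 0.6346 × (199 − 63) = 149.306 → 149
G = 247 + 0.6346 × (220 − 247) = 229.866 → 230
B = 87 + 0.6346 × (51 − 87) = 64.154 → 64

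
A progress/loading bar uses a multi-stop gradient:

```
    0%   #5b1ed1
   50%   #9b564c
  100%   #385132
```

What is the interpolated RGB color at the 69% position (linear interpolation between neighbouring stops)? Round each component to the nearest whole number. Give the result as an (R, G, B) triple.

(117, 84, 66)

69% lies between the 50% and 100% stops, so the local fraction is t = (69 − 50)/(100 − 50) = 19/50 ≈ 0.38.
#9b564c → (155, 86, 76); #385132 → (56, 81, 50).
R = 155 + 0.38 × (56 − 155) = 117.38 → 117
G = 86 + 0.38 × (81 − 86) = 84.1 → 84
B = 76 + 0.38 × (50 − 76) = 66.12 → 66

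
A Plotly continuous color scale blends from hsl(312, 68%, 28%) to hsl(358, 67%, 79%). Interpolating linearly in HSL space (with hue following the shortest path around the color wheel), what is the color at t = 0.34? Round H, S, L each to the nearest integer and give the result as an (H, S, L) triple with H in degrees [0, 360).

Hue arc: Δh = 358 − 312 = 46° (|Δh| ≤ 180, already the shorter path).
H = 312 + 0.34 × (46) = 327.64 → 328°
S = 68 + 0.34 × (67 − 68) = 67.66 → 68%
L = 28 + 0.34 × (79 − 28) = 45.34 → 45%

(328, 68, 45)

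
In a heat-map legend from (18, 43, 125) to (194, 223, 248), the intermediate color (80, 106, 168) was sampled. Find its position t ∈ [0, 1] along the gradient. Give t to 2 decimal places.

Invert the lerp on the G channel (largest span, 180): t = (106 − 43) / (223 − 43) = 63/180 = 0.35.
Check on R: (80 − 18)/(194 − 18) = 0.3523 ✓

0.35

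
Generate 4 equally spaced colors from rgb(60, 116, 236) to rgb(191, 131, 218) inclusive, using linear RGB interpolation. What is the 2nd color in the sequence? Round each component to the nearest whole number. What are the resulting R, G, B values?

With 4 swatches and endpoints inclusive, swatch 2 sits at t = (2 − 1)/(4 − 1) = 1/3 ≈ 0.3333.
R = 60 + 0.3333 × (191 − 60) = 103.662 → 104
G = 116 + 0.3333 × (131 − 116) = 120.999 → 121
B = 236 + 0.3333 × (218 − 236) = 230.001 → 230

(104, 121, 230)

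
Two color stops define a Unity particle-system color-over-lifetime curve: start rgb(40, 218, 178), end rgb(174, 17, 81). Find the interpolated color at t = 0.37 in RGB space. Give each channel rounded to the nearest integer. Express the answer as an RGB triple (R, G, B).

(90, 144, 142)

R = 40 + 0.37 × (174 − 40) = 40 + 0.37 × 134 = 89.58 → 90
G = 218 + 0.37 × (17 − 218) = 218 + 0.37 × -201 = 143.63 → 144
B = 178 + 0.37 × (81 − 178) = 178 + 0.37 × -97 = 142.11 → 142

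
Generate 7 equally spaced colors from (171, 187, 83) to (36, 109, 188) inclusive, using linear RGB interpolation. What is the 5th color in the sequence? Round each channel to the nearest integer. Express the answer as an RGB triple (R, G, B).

With 7 swatches and endpoints inclusive, swatch 5 sits at t = (5 − 1)/(7 − 1) = 4/6 ≈ 0.6667.
R = 171 + 0.6667 × (36 − 171) = 80.996 → 81
G = 187 + 0.6667 × (109 − 187) = 134.997 → 135
B = 83 + 0.6667 × (188 − 83) = 153.004 → 153

(81, 135, 153)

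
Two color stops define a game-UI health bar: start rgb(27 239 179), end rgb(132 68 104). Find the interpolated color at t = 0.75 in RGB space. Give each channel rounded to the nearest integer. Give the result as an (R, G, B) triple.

R = 27 + 0.75 × (132 − 27) = 27 + 0.75 × 105 = 105.75 → 106
G = 239 + 0.75 × (68 − 239) = 239 + 0.75 × -171 = 110.75 → 111
B = 179 + 0.75 × (104 − 179) = 179 + 0.75 × -75 = 122.75 → 123

(106, 111, 123)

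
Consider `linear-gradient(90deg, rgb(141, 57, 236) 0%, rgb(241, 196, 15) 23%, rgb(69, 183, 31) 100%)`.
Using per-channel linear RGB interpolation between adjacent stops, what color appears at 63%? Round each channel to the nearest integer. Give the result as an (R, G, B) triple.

63% lies between the 23% and 100% stops, so the local fraction is t = (63 − 23)/(100 − 23) = 40/77 ≈ 0.5195.
R = 241 + 0.5195 × (69 − 241) = 151.646 → 152
G = 196 + 0.5195 × (183 − 196) = 189.246 → 189
B = 15 + 0.5195 × (31 − 15) = 23.312 → 23

(152, 189, 23)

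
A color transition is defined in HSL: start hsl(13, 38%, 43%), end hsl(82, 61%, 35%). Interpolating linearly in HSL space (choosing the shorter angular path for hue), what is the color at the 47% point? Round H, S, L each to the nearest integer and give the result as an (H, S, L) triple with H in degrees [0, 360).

Hue arc: Δh = 82 − 13 = 69° (|Δh| ≤ 180, already the shorter path).
H = 13 + 0.47 × (69) = 45.43 → 45°
S = 38 + 0.47 × (61 − 38) = 48.81 → 49%
L = 43 + 0.47 × (35 − 43) = 39.24 → 39%

(45, 49, 39)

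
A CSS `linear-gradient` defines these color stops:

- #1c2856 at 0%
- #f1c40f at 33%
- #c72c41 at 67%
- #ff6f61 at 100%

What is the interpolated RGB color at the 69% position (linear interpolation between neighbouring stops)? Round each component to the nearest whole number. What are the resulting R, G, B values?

69% lies between the 67% and 100% stops, so the local fraction is t = (69 − 67)/(100 − 67) = 2/33 ≈ 0.0606.
#c72c41 → (199, 44, 65); #ff6f61 → (255, 111, 97).
R = 199 + 0.0606 × (255 − 199) = 202.394 → 202
G = 44 + 0.0606 × (111 − 44) = 48.06 → 48
B = 65 + 0.0606 × (97 − 65) = 66.939 → 67

(202, 48, 67)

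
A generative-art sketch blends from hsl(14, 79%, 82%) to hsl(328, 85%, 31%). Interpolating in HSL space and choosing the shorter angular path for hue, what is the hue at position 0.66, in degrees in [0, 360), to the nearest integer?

Hue: 328 − 14 = 314°, but |314| > 180 so the shorter arc goes the other way: Δh = 314 − 360 = -46°.
H = 14 + 0.66 × (-46) = -16.36 → -16 → -16 mod 360 = 344°

344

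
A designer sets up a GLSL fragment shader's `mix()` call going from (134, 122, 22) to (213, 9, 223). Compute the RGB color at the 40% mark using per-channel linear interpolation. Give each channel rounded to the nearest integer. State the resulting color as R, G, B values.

(166, 77, 102)

40% corresponds to t = 0.4.
R = 134 + 0.4 × (213 − 134) = 134 + 0.4 × 79 = 165.6 → 166
G = 122 + 0.4 × (9 − 122) = 122 + 0.4 × -113 = 76.8 → 77
B = 22 + 0.4 × (223 − 22) = 22 + 0.4 × 201 = 102.4 → 102
So the blended color is (166, 77, 102), about #a64d66.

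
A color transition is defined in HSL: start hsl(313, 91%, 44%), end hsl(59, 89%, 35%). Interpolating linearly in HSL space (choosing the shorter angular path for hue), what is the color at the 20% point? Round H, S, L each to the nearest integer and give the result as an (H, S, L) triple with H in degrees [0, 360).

Hue: 59 − 313 = -254°, but |-254| > 180 so the shorter arc goes the other way: Δh = -254 + 360 = 106°.
H = 313 + 0.2 × (106) = 334.2 → 334°
S = 91 + 0.2 × (89 − 91) = 90.6 → 91%
L = 44 + 0.2 × (35 − 44) = 42.2 → 42%

(334, 91, 42)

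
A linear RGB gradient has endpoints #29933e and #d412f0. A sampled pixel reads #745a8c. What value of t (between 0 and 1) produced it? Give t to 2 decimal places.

0.44

Invert the lerp on the B channel (largest span, 178): t = (140 − 62) / (240 − 62) = 78/178 = 0.4382.
Check on R: (116 − 41)/(212 − 41) = 0.4386 ✓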